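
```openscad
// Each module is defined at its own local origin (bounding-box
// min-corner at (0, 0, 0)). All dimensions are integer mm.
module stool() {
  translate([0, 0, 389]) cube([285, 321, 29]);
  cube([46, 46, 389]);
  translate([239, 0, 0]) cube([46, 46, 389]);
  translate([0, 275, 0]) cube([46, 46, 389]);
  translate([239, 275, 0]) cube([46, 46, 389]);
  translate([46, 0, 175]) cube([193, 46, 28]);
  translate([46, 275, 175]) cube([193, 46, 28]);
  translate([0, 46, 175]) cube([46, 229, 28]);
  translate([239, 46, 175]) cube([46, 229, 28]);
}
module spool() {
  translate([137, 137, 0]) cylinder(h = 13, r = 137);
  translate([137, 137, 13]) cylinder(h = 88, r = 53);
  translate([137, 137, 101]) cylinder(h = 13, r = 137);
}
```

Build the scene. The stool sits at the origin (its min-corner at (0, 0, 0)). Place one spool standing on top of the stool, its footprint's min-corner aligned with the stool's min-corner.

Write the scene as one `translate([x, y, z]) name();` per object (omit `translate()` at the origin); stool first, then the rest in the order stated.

stool();
translate([0, 0, 418]) spool();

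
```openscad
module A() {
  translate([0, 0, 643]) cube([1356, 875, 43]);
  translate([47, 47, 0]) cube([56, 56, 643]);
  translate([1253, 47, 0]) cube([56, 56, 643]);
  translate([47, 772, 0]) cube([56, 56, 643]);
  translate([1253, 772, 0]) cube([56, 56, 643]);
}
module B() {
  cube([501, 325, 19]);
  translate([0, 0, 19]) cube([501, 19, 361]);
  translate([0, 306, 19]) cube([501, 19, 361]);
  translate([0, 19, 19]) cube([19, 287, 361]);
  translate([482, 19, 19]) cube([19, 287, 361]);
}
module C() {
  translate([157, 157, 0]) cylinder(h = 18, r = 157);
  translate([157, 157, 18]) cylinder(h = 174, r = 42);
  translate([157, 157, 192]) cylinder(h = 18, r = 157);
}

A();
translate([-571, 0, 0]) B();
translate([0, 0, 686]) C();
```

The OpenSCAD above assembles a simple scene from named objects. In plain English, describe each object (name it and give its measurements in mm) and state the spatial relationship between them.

A is a table with a 1356×875 mm rectangular top, 43 mm thick, top surface at z = 686 mm, supported by four 56×56 mm square legs, each inset 47 mm from the nearest pair of top edges, running from the floor.

B is an open storage box with external size 501×325×380 mm and wall thickness 19 mm (the base is also 19 mm thick). The base covers the whole footprint; the four walls stand on the base, with the y-facing walls full-width and the x-facing walls fitting between their inner faces.

C is a spool: two coaxial disc flanges of radius 157 mm and thickness 18 mm, joined by a core cylinder of radius 42 mm and height 174 mm. The lower flange rests on z = 0 and the three cylinders share a vertical axis.

The open box is on the floor beside the table on its −x side. The spool is on top of the table.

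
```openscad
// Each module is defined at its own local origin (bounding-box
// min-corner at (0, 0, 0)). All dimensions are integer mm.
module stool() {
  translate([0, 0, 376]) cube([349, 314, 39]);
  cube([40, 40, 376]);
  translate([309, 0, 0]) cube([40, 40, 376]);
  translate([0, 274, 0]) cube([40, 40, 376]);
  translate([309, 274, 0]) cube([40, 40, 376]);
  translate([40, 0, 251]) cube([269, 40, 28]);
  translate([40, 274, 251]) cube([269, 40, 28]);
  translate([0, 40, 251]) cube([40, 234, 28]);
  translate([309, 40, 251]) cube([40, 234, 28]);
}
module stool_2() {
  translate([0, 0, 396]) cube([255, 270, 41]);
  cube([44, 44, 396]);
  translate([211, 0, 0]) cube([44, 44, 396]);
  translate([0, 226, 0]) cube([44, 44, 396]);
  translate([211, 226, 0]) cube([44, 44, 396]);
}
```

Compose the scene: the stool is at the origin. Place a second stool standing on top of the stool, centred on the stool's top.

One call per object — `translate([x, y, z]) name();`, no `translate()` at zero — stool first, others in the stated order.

stool();
translate([47, 22, 415]) stool_2();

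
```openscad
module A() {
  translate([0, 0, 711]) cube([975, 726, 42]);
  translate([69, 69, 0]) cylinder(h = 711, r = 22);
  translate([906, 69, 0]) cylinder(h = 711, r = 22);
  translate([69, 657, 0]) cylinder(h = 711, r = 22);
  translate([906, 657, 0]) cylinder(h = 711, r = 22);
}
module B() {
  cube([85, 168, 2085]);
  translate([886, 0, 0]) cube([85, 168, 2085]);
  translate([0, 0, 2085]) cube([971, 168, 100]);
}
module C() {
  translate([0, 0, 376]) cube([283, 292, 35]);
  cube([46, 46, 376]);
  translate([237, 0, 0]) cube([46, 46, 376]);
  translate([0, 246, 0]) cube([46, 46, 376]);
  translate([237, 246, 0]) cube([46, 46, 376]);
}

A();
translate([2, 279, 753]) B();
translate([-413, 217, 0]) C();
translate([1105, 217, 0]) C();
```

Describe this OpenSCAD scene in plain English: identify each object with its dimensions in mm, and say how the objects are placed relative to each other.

A is a rectangular dining table. The top is 975×726×42 mm with its upper surface at z = 753 mm. It stands on four round legs of 44 mm diameter, each leg's bounding box inset 47 mm from the nearest pair of top edges, running from the floor to the underside of the top.

B is a door frame. The clear opening is 801 mm wide and 2085 mm high. Two 85 mm wide jambs, 168 mm deep, stand either side of the opening from the floor to the top of the opening. A 100 mm thick head sits across the top of both jambs, spanning the full outside width of the frame.

C is a four-legged stool. The seat is a 283×292×35 mm slab whose top surface is at z = 411 mm; four square legs, each 46×46 mm in cross-section, run from the floor (z = 0) to the underside of the seat, each flush with a corner of the seat.

The door frame is on top of the table, centred. Two stools sit around the table at the −x, +x sides.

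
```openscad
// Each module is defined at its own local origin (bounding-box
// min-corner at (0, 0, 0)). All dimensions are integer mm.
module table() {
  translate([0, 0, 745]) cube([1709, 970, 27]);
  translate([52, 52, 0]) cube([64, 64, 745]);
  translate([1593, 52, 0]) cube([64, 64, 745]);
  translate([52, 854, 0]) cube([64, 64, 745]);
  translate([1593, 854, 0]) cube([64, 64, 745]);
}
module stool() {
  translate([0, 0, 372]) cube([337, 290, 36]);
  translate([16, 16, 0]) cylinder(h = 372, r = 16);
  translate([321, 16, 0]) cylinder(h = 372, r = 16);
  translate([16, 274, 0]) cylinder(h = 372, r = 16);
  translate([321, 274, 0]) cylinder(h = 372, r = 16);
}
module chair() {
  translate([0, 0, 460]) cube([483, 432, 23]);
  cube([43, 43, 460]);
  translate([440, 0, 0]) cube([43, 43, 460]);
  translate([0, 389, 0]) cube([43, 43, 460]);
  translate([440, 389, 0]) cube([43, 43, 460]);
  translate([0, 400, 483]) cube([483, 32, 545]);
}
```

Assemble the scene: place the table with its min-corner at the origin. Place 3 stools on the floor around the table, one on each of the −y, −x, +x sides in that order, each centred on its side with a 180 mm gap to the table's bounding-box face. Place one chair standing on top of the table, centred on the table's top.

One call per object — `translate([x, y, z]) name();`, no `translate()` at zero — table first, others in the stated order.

table();
translate([686, -470, 0]) stool();
translate([-517, 340, 0]) stool();
translate([1889, 340, 0]) stool();
translate([613, 269, 772]) chair();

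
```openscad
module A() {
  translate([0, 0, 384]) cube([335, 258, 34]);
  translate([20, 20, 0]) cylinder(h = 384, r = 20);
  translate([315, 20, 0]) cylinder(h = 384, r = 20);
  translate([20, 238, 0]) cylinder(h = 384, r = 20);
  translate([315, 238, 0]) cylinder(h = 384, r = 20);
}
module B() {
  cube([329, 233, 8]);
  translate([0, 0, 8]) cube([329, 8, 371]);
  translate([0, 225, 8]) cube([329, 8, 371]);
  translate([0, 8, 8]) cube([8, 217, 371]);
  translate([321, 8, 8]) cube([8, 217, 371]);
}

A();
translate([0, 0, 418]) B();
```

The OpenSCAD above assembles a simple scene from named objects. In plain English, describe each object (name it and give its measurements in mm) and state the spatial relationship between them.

A is a simple wooden stool: a rectangular seat 335 mm (x) by 258 mm (y), 34 mm thick, top face at z = 418 mm, on four round legs, each 40 mm in diameter. The legs rest on z = 0, each leg's axis is inset half a diameter from the nearest pair of seat edges (so the leg's bounding box is flush with the corner).

B is an open-topped rectangular box: outside dimensions 329×233×379 mm, with a uniform wall and base thickness of 8 mm. The base is a full 329×233 slab on the floor; four walls sit on top of the base. The front and back walls (the −y and +y sides) span the full width; the two side walls fit between them.

The open box is on top of the stool.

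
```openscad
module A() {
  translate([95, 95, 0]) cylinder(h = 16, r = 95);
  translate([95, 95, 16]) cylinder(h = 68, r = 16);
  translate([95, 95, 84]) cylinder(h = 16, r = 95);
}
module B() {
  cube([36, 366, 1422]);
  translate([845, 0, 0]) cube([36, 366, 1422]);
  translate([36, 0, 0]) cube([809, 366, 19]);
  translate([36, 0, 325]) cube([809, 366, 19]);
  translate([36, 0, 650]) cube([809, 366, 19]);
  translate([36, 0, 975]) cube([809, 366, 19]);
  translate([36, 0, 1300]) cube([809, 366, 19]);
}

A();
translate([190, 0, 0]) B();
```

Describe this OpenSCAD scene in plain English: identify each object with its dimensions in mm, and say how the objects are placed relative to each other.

A is a spool: two coaxial disc flanges of radius 95 mm and thickness 16 mm, joined by a core cylinder of radius 16 mm and height 68 mm. The lower flange rests on z = 0 and the three cylinders share a vertical axis.

B is an open bookshelf. Two side panels, each 36 mm thick, 366 mm deep and 1422 mm tall, stand 881 mm apart (outside-to-outside). Between them sit 5 shelves, each 19 mm thick and 366 mm deep, spanning the full gap between the sides. The bottom shelf rests on the floor (its underside at z = 0) and the clear gap between one shelf's top and the next shelf's underside is 306 mm.

The bookshelf is against the spool's +x side, with their −y faces flush.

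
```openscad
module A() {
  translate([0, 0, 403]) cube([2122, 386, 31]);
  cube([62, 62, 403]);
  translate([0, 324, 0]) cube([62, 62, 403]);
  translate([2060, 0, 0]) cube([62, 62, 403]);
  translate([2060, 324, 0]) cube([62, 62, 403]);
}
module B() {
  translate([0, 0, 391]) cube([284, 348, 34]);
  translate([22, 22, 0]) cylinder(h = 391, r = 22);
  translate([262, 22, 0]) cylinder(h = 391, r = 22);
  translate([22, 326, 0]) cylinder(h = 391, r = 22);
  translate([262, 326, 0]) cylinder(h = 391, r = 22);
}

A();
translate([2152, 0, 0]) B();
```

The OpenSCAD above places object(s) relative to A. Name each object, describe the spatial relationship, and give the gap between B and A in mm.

The stool's nearest face is 30 mm from the bench's +x face.

A is a bench. B is a stool. The stool is on the floor beside the bench on its +x side. The gap between the stool and the bench is 30 mm.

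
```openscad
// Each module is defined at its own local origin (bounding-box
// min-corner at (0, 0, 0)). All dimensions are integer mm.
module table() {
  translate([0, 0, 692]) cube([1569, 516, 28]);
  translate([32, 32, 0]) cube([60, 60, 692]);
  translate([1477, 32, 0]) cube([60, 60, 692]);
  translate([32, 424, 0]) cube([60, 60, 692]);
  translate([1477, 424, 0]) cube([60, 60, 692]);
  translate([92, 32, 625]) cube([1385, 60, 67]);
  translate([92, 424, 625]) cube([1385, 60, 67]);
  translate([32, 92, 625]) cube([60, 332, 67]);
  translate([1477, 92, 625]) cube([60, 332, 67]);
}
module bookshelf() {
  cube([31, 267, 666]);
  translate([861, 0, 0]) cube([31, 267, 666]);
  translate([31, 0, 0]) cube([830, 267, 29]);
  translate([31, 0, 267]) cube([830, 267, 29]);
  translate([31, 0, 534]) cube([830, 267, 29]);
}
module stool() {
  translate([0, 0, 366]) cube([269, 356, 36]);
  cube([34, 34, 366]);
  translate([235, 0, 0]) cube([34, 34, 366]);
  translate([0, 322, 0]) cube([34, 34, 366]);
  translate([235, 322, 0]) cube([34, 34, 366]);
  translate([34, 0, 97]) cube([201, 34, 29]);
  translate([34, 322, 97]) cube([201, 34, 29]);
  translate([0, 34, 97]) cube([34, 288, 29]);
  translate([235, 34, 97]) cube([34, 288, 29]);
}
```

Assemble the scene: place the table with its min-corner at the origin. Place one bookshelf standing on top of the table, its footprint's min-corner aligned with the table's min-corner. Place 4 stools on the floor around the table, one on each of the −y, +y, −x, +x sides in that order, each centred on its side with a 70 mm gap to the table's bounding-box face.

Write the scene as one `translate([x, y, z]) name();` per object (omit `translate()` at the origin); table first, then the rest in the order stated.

table();
translate([0, 0, 720]) bookshelf();
translate([650, -426, 0]) stool();
translate([650, 586, 0]) stool();
translate([-339, 80, 0]) stool();
translate([1639, 80, 0]) stool();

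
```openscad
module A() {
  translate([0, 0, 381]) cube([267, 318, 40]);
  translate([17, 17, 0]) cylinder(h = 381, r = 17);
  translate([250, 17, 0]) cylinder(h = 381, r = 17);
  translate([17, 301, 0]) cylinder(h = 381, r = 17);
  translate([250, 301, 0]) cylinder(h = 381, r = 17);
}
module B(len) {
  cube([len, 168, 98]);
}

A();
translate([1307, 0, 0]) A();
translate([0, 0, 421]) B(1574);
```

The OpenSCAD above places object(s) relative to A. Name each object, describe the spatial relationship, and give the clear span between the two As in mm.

Second stool starts at x = 1307; first ends at x = 267; clear span = 1307 − 267 = 1040 mm.

A is a stool. B is a beam. A beam spans the tops of two stools. The clear span between the two stools is 1040 mm.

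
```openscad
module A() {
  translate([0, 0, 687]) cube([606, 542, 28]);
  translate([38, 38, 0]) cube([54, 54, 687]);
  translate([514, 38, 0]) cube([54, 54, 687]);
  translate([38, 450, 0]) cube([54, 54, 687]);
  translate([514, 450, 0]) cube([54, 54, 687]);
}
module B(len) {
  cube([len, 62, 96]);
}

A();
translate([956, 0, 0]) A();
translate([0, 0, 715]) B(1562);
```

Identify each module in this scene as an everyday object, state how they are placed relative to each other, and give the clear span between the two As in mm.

Second table starts at x = 956; first ends at x = 606; clear span = 956 − 606 = 350 mm.

A is a table. B is a beam. A beam spans the tops of two tables. The clear span between the two tables is 350 mm.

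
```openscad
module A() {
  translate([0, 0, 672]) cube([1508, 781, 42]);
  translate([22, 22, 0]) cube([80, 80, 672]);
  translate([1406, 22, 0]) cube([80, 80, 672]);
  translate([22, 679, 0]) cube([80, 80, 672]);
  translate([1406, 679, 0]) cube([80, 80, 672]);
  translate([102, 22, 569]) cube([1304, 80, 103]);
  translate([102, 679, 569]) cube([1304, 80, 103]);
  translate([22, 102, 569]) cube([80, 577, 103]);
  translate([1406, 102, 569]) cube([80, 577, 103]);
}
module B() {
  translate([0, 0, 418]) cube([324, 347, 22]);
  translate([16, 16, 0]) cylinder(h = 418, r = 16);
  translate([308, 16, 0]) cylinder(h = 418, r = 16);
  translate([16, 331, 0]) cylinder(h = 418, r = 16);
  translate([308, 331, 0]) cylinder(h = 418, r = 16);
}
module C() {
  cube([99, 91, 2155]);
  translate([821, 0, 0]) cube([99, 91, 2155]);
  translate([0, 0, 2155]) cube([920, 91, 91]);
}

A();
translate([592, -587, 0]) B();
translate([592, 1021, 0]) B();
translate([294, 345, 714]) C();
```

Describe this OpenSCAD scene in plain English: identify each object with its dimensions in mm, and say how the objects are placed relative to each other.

A is a rectangular dining table. The top is 1508×781×42 mm with its upper surface at z = 714 mm. It stands on four 80×80 mm square legs, each inset 22 mm from the nearest pair of top edges, running from the floor to the underside of the top. Four apron rails, 80 mm thick and 103 mm tall, run between adjacent legs with their top edges flush with the underside of the top and their outer faces flush with the legs' outer faces.

B is a simple wooden stool: a rectangular seat 324 mm (x) by 347 mm (y), 22 mm thick, top face at z = 440 mm, on four round legs, each 32 mm in diameter. The legs rest on z = 0, each leg's axis is inset half a diameter from the nearest pair of seat edges (so the leg's bounding box is flush with the corner).

C is a rectangular door frame: two vertical jambs of 99×91 mm section, 2155 mm tall, with a clear opening 722 mm wide between their inner faces. A header 91 mm tall and 91 mm deep lies on top of the jambs and spans the full outside width.

Two stools sit around the table at the −y, +y sides. The door frame is on top of the table, centred.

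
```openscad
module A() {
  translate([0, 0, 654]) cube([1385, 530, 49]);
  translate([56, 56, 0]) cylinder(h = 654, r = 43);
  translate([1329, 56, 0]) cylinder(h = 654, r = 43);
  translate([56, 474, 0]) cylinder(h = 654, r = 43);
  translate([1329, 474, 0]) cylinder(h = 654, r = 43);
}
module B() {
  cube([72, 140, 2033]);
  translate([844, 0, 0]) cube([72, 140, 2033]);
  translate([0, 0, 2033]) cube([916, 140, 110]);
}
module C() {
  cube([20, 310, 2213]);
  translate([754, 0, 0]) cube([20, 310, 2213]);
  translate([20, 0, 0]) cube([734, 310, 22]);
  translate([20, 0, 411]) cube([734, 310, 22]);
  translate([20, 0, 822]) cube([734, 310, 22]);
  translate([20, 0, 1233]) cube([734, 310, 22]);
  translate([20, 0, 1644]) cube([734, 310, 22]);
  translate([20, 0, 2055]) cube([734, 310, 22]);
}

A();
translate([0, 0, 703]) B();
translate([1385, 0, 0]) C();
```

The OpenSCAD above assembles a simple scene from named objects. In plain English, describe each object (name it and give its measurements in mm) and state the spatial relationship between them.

A is a rectangular dining table. The top is 1385×530×49 mm with its upper surface at z = 703 mm. It stands on four round legs of 86 mm diameter, each leg's bounding box inset 13 mm from the nearest pair of top edges, running from the floor to the underside of the top.

B is a door frame. The clear opening is 772 mm wide and 2033 mm high. Two 72 mm wide jambs, 140 mm deep, stand either side of the opening from the floor to the top of the opening. A 110 mm thick head sits across the top of both jambs, spanning the full outside width of the frame.

C is an open bookshelf. Two side panels, each 20 mm thick, 310 mm deep and 2213 mm tall, stand 774 mm apart (outside-to-outside). Between them sit 6 shelves, each 22 mm thick and 310 mm deep, spanning the full gap between the sides. The bottom shelf rests on the floor (its underside at z = 0) and the clear gap between one shelf's top and the next shelf's underside is 389 mm.

The door frame is on top of the table. The bookshelf is against the table's +x side, with their −y faces flush.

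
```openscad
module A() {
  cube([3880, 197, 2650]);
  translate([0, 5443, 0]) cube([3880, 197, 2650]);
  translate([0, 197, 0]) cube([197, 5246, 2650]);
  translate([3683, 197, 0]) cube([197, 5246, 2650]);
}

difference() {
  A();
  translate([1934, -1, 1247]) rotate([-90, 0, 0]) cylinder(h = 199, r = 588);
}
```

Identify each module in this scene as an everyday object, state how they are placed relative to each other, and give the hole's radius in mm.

The subtracted cylinder has r = 588 mm.

A is a house frame. The house frame has a circular hole through its front wall. The hole's radius is 588 mm.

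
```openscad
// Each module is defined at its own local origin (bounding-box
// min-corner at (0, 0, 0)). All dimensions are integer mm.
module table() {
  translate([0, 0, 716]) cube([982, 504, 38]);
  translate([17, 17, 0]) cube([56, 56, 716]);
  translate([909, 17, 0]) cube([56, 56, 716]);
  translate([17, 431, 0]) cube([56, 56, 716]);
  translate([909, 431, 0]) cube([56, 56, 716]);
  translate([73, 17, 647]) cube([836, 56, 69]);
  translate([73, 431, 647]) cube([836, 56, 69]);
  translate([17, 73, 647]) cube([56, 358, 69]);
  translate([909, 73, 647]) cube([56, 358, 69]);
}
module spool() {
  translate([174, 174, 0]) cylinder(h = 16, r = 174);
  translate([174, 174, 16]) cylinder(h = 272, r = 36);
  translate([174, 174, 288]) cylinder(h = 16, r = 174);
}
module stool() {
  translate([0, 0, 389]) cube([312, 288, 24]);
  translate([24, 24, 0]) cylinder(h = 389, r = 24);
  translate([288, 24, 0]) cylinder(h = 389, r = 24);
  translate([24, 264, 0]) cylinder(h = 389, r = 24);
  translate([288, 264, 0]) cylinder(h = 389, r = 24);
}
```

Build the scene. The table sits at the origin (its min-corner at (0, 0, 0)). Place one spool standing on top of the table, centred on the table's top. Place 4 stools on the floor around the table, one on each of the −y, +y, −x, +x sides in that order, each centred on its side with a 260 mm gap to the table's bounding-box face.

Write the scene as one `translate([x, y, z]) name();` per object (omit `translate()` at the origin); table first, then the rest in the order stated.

table();
translate([317, 78, 754]) spool();
translate([335, -548, 0]) stool();
translate([335, 764, 0]) stool();
translate([-572, 108, 0]) stool();
translate([1242, 108, 0]) stool();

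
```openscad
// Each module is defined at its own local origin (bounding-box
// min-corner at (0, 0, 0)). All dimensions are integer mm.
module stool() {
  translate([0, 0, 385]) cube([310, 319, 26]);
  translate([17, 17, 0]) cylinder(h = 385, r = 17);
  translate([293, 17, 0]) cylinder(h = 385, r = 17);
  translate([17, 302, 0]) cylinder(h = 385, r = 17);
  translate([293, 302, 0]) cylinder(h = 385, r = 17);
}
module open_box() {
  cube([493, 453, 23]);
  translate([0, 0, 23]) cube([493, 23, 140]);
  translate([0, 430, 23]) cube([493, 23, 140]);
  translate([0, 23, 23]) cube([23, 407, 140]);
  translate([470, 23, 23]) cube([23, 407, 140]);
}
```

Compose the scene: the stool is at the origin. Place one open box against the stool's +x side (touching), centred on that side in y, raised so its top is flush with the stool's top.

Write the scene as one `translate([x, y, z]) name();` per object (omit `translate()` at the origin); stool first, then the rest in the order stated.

stool();
translate([310, -67, 248]) open_box();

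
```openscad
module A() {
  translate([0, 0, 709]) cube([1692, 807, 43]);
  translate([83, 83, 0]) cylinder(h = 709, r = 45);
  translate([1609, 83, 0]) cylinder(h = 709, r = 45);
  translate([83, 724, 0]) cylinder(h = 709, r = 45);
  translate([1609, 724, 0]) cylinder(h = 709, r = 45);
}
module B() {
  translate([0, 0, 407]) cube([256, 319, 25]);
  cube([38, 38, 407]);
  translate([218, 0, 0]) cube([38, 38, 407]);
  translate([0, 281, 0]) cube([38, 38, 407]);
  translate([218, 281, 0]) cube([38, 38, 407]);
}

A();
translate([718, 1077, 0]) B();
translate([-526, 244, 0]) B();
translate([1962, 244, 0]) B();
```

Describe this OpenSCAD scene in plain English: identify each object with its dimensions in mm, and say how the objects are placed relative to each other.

A is a rectangular dining table. The top is 1692×807×43 mm with its upper surface at z = 752 mm. It stands on four round legs of 90 mm diameter, each leg's bounding box inset 38 mm from the nearest pair of top edges, running from the floor to the underside of the top.

B is a simple wooden stool: a rectangular seat 256 mm (x) by 319 mm (y), 25 mm thick, top face at z = 432 mm, on four square legs, each 38×38 mm in cross-section. The legs rest on z = 0, each flush with a corner of the seat.

Three stools sit around the table at the +y, −x, +x sides.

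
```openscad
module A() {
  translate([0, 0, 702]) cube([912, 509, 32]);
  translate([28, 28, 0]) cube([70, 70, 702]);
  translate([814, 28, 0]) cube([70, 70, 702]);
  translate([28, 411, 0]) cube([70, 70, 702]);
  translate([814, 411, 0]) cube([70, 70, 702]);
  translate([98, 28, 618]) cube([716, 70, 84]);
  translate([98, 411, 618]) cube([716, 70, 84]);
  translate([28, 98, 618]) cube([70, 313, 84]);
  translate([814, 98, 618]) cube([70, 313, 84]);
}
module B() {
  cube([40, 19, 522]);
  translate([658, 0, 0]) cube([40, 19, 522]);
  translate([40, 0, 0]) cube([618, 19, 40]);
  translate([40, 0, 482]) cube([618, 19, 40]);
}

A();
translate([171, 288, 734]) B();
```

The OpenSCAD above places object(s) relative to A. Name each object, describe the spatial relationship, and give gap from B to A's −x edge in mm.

The picture frame's min-x is at 171; the table's min-x is 0; gap = 171 mm.

A is a table. B is a picture frame. The picture frame is on top of the table. The gap from the picture frame to the table's −x edge is 171 mm.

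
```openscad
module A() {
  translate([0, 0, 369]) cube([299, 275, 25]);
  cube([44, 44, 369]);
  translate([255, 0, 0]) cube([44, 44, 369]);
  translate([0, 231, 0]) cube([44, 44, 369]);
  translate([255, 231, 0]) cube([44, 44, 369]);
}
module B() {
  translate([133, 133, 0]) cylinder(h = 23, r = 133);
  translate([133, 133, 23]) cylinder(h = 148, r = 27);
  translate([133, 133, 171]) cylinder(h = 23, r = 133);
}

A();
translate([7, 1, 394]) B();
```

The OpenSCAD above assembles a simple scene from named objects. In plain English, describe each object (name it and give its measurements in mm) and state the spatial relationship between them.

A is a four-legged stool. The seat is a 299×275×25 mm slab whose top surface is at z = 394 mm; four square legs, each 44×44 mm in cross-section, run from the floor (z = 0) to the underside of the seat, each flush with a corner of the seat.

B is a spool: two coaxial disc flanges of radius 133 mm and thickness 23 mm, joined by a core cylinder of radius 27 mm and height 148 mm. The lower flange rests on z = 0 and the three cylinders share a vertical axis.

The spool is on top of the stool.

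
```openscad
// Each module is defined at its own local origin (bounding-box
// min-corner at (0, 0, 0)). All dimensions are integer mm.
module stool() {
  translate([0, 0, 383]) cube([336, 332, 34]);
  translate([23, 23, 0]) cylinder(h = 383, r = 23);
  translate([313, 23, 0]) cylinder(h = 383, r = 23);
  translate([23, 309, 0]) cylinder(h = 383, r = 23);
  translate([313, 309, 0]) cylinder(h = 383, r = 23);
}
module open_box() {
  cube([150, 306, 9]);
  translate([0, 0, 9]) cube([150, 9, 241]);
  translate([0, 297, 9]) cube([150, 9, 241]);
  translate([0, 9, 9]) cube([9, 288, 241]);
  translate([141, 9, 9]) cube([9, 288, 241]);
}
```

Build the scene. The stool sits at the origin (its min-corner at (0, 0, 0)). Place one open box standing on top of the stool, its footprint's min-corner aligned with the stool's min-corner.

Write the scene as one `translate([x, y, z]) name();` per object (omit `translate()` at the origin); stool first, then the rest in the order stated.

stool();
translate([0, 0, 417]) open_box();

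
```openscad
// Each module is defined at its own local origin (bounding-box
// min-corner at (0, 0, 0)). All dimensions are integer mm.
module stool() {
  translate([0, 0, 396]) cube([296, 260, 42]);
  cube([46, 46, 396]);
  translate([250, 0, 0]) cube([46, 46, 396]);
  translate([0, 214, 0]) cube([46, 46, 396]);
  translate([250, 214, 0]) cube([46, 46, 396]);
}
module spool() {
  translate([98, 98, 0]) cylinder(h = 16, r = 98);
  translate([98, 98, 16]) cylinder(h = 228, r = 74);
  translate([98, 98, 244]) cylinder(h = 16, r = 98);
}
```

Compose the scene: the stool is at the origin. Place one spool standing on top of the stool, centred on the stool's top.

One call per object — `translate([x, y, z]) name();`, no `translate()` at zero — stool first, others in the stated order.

stool();
translate([50, 32, 438]) spool();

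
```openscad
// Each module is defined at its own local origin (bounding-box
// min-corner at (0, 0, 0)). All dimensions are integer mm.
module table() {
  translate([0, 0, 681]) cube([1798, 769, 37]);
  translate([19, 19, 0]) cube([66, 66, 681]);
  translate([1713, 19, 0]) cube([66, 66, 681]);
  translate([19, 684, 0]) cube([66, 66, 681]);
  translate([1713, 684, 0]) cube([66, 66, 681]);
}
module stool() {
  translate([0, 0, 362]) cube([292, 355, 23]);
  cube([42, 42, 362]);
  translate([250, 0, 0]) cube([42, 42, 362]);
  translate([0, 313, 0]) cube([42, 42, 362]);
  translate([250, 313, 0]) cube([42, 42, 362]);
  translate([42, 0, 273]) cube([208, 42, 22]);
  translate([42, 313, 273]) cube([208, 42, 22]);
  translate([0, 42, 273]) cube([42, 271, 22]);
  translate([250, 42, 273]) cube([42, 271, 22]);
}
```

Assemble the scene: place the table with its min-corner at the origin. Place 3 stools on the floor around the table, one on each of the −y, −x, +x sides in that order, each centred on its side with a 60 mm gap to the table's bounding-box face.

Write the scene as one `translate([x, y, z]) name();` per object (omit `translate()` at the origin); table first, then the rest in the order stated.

table();
translate([753, -415, 0]) stool();
translate([-352, 207, 0]) stool();
translate([1858, 207, 0]) stool();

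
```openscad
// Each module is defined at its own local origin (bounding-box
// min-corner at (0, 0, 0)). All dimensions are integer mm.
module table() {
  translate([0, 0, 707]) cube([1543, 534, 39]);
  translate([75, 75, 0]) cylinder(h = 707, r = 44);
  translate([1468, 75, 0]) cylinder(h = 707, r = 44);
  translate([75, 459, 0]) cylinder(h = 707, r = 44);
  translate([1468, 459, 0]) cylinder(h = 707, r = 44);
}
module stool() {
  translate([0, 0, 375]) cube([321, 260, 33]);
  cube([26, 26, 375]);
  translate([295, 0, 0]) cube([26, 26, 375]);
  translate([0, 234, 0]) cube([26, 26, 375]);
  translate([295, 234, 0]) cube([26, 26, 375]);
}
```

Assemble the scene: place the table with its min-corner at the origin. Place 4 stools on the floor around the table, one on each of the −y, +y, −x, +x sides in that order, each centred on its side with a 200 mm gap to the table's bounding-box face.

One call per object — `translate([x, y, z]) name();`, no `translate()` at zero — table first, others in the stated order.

table();
translate([611, -460, 0]) stool();
translate([611, 734, 0]) stool();
translate([-521, 137, 0]) stool();
translate([1743, 137, 0]) stool();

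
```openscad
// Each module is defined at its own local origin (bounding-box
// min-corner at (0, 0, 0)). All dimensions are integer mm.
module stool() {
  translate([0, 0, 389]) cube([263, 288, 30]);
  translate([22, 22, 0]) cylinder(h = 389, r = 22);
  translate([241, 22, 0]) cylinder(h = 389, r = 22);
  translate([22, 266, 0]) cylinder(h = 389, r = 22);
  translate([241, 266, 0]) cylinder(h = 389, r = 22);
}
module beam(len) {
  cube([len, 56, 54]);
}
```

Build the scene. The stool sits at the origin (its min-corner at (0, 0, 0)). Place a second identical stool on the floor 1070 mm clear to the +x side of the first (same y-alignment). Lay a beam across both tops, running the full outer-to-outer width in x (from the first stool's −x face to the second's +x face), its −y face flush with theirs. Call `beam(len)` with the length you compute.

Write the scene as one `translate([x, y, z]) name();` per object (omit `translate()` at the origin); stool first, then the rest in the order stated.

stool();
translate([1333, 0, 0]) stool();
translate([0, 0, 419]) beam(1596);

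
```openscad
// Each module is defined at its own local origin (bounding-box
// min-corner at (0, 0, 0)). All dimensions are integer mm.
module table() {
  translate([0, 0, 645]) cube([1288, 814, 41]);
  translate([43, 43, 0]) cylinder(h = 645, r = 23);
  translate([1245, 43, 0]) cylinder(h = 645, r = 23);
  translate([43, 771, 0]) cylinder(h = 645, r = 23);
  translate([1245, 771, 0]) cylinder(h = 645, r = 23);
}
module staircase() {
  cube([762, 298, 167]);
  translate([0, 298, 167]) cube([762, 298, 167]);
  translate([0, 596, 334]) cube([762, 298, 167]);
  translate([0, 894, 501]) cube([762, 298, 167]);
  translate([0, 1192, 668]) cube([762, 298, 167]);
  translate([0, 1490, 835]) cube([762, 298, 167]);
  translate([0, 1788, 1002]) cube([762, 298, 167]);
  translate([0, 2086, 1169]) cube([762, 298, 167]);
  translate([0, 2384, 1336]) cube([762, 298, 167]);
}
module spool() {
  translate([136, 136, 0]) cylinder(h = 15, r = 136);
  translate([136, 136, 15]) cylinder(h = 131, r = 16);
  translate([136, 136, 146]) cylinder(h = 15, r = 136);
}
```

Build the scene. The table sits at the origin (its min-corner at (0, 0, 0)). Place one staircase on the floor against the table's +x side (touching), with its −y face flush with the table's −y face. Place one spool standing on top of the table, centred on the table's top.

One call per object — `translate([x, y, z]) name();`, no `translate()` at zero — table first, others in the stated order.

table();
translate([1288, 0, 0]) staircase();
translate([508, 271, 686]) spool();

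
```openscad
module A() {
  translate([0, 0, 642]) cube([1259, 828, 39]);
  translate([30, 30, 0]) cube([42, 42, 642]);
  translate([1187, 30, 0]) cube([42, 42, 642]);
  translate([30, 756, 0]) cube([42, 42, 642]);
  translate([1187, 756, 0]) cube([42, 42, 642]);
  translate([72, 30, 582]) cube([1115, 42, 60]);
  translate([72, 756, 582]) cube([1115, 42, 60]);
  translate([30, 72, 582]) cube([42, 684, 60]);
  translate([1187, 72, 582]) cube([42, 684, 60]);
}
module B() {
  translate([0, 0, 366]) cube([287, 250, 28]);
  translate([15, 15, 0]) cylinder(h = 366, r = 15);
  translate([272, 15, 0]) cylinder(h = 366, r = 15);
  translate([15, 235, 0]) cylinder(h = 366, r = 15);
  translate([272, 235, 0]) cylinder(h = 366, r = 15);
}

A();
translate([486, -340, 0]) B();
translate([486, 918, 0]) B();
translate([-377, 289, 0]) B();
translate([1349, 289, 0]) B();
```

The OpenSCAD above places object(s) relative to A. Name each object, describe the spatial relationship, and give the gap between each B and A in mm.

A is a table. B is a stool. Four stools sit around the table at the −y, +y, −x, +x sides. The gap between each stool and the table is 90 mm.

Each stool's nearest face is 90 mm from the table's bounding box.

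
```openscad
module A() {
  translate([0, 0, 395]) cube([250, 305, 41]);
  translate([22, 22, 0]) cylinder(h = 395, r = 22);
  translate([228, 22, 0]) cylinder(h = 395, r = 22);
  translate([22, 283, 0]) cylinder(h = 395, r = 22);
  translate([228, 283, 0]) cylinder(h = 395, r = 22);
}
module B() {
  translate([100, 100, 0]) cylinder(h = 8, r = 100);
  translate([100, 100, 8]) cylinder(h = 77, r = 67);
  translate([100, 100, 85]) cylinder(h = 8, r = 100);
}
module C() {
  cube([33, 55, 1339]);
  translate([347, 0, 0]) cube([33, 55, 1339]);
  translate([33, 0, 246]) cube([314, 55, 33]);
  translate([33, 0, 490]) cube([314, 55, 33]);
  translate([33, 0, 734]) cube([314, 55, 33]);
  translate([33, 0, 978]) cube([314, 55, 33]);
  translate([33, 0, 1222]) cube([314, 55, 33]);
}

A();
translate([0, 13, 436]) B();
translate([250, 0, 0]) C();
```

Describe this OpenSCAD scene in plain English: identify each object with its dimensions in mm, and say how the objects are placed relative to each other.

A is a four-legged stool. The seat is a 250×305×41 mm slab whose top surface is at z = 436 mm; four round legs, each 44 mm in diameter, run from the floor (z = 0) to the underside of the seat, each leg's axis is inset half a diameter from the nearest pair of seat edges (so the leg's bounding box is flush with the corner).

B is a spool: two coaxial disc flanges of radius 100 mm and thickness 8 mm, joined by a core cylinder of radius 67 mm and height 77 mm. The lower flange rests on z = 0 and the three cylinders share a vertical axis.

C is a straight ladder. Two 33×55 mm vertical rails, 1339 mm tall, stand 380 mm apart (outside-to-outside) with their front faces coplanar on the −y side. 5 rungs, each 55 mm deep and 33 mm tall, span between the inner faces of the rails, front faces flush with the rails. The lowest rung's underside is at z = 246 mm and rungs are spaced 244 mm apart (underside to underside).

The spool is on top of the stool. The ladder is against the stool's +x side, with their −y faces flush.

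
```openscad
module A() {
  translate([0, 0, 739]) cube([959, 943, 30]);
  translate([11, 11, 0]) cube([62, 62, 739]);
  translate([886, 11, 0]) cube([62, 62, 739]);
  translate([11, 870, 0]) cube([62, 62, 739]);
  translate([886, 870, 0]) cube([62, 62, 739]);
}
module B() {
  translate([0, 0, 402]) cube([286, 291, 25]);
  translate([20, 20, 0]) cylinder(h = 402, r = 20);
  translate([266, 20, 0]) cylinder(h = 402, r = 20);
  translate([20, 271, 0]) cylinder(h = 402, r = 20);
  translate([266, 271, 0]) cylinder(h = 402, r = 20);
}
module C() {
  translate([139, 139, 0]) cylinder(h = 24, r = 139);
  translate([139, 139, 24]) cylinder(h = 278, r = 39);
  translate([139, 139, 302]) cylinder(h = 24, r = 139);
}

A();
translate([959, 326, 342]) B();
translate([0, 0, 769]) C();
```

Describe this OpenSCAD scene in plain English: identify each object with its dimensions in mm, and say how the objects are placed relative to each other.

A is a rectangular dining table. The top is 959×943×30 mm with its upper surface at z = 769 mm. It stands on four 62×62 mm square legs, each inset 11 mm from the nearest pair of top edges, running from the floor to the underside of the top.

B is a four-legged stool. The seat is 286×291 mm, 25 mm thick, top at z = 427 mm. It stands on four round legs, each 40 mm in diameter, from z = 0 to the seat underside, each leg's axis is inset half a diameter from the nearest pair of seat edges (so the leg's bounding box is flush with the corner).

C is a spool: two coaxial disc flanges of radius 139 mm and thickness 24 mm, joined by a core cylinder of radius 39 mm and height 278 mm. The lower flange rests on z = 0 and the three cylinders share a vertical axis.

The stool is beside the table with their tops flush at z = 769. The spool is on top of the table.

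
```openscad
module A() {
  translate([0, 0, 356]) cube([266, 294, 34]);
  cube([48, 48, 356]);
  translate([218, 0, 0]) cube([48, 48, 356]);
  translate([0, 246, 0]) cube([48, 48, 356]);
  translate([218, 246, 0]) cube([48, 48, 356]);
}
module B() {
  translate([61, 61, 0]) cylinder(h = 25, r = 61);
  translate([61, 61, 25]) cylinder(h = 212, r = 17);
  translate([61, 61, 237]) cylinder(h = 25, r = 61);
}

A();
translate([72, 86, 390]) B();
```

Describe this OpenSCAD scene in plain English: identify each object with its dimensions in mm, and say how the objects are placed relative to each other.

A is a four-legged stool. The seat is a 266×294×34 mm slab whose top surface is at z = 390 mm; four square legs, each 48×48 mm in cross-section, run from the floor (z = 0) to the underside of the seat, each flush with a corner of the seat.

B is a spool: two coaxial disc flanges of radius 61 mm and thickness 25 mm, joined by a core cylinder of radius 17 mm and height 212 mm. The lower flange rests on z = 0 and the three cylinders share a vertical axis.

The spool is on top of the stool, centred.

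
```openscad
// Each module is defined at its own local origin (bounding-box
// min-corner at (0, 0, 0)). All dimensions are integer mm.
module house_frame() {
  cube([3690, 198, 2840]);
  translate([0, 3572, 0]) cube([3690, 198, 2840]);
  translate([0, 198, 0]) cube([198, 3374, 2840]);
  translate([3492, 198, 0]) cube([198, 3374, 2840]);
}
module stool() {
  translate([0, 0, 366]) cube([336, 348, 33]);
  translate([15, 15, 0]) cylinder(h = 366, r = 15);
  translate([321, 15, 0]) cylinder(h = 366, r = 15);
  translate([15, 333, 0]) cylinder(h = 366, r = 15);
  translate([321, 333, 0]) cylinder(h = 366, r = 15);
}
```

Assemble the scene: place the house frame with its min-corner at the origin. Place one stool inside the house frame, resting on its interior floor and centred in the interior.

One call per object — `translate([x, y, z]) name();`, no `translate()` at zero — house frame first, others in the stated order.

house_frame();
translate([1677, 1711, 0]) stool();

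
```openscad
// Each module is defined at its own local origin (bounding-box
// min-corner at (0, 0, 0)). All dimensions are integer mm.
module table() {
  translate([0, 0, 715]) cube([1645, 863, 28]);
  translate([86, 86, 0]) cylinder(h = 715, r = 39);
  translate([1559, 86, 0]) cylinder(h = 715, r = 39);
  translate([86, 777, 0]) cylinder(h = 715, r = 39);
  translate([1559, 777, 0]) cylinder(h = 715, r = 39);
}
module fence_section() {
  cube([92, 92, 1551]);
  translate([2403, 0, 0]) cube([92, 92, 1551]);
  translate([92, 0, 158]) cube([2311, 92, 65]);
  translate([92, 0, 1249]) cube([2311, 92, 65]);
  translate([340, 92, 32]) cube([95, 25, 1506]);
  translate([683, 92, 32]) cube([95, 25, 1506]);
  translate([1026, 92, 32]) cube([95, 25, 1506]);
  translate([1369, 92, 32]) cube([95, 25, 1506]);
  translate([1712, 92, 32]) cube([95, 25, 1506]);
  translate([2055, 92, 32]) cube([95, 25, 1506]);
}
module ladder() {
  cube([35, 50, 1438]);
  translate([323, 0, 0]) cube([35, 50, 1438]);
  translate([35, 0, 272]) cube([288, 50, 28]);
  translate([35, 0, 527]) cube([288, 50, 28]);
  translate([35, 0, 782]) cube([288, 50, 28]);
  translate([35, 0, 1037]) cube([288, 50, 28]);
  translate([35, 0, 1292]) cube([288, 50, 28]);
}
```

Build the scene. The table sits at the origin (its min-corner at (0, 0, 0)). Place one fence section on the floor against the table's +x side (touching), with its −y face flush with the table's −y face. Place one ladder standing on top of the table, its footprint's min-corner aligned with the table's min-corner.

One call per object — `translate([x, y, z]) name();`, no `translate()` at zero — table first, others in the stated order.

table();
translate([1645, 0, 0]) fence_section();
translate([0, 0, 743]) ladder();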